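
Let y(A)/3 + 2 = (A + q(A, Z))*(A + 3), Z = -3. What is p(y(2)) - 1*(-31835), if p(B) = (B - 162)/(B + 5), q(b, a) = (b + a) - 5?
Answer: 1942163/61 ≈ 31839.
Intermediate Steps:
q(b, a) = -5 + a + b (q(b, a) = (a + b) - 5 = -5 + a + b)
y(A) = -6 + 3*(-8 + 2*A)*(3 + A) (y(A) = -6 + 3*((A + (-5 - 3 + A))*(A + 3)) = -6 + 3*((A + (-8 + A))*(3 + A)) = -6 + 3*((-8 + 2*A)*(3 + A)) = -6 + 3*(-8 + 2*A)*(3 + A))
p(B) = (-162 + B)/(5 + B)
p(y(2)) - 1*(-31835) = (-162 + (-78 - 6*2 + 6*2²))/(5 + (-78 - 6*2 + 6*2²)) - 1*(-31835) = (-162 + (-78 - 12 + 6*4))/(5 + (-78 - 12 + 6*4)) + 31835 = (-162 + (-78 - 12 + 24))/(5 + (-78 - 12 + 24)) + 31835 = (-162 - 66)/(5 - 66) + 31835 = -228/(-61) + 31835 = -1/61*(-228) + 31835 = 228/61 + 31835 = 1942163/61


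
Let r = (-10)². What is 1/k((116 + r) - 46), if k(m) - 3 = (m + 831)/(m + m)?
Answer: 340/2021 ≈ 0.16823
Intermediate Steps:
r = 100
k(m) = 3 + (831 + m)/(2*m) (k(m) = 3 + (m + 831)/(m + m) = 3 + (831 + m)/((2*m)) = 3 + (831 + m)*(1/(2*m)) = 3 + (831 + m)/(2*m))
1/k((116 + r) - 46) = 1/((831 + 7*((116 + 100) - 46))/(2*((116 + 100) - 46))) = 1/((831 + 7*(216 - 46))/(2*(216 - 46))) = 1/((½)*(831 + 7*170)/170) = 1/((½)*(1/170)*(831 + 1190)) = 1/((½)*(1/170)*2021) = 1/(2021/340) = 340/2021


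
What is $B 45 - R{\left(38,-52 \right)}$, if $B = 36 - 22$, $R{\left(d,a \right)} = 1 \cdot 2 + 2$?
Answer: $626$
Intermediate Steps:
$R{\left(d,a \right)} = 4$ ($R{\left(d,a \right)} = 2 + 2 = 4$)
$B = 14$ ($B = 36 - 22 = 14$)
$B 45 - R{\left(38,-52 \right)} = 14 \cdot 45 - 4 = 630 - 4 = 626$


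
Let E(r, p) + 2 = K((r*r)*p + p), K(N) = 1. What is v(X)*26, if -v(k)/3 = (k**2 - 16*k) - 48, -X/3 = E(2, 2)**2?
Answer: -702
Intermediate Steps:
E(r, p) = -1 (E(r, p) = -2 + 1 = -1)
X = -3 (X = -3*(-1)**2 = -3*1 = -3)
v(k) = 144 - 3*k**2 + 48*k (v(k) = -3*((k**2 - 16*k) - 48) = -3*(-48 + k**2 - 16*k) = 144 - 3*k**2 + 48*k)
v(X)*26 = (144 - 3*(-3)**2 + 48*(-3))*26 = (144 - 3*9 - 144)*26 = (144 - 27 - 144)*26 = -27*26 = -702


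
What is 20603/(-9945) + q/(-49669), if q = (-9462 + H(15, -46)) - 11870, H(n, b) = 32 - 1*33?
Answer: -811173722/493958205 ≈ -1.6422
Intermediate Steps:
H(n, b) = -1 (H(n, b) = 32 - 33 = -1)
q = -21333 (q = (-9462 - 1) - 11870 = -9463 - 11870 = -21333)
20603/(-9945) + q/(-49669) = 20603/(-9945) - 21333/(-49669) = 20603*(-1/9945) - 21333*(-1/49669) = -20603/9945 + 21333/49669 = -811173722/493958205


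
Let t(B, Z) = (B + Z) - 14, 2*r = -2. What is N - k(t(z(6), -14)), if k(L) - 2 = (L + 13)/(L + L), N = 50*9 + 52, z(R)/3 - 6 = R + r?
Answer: 2491/5 ≈ 498.20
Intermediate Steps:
r = -1 (r = (½)*(-2) = -1)
z(R) = 15 + 3*R (z(R) = 18 + 3*(R - 1) = 18 + 3*(-1 + R) = 18 + (-3 + 3*R) = 15 + 3*R)
t(B, Z) = -14 + B + Z
N = 502 (N = 450 + 52 = 502)
k(L) = 2 + (13 + L)/(2*L) (k(L) = 2 + (L + 13)/(L + L) = 2 + (13 + L)/((2*L)) = 2 + (13 + L)*(1/(2*L)) = 2 + (13 + L)/(2*L))
N - k(t(z(6), -14)) = 502 - (13 + 5*(-14 + (15 + 3*6) - 14))/(2*(-14 + (15 + 3*6) - 14)) = 502 - (13 + 5*(-14 + (15 + 18) - 14))/(2*(-14 + (15 + 18) - 14)) = 502 - (13 + 5*(-14 + 33 - 14))/(2*(-14 + 33 - 14)) = 502 - (13 + 5*5)/(2*5) = 502 - (13 + 25)/(2*5) = 502 - 38/(2*5) = 502 - 1*19/5 = 502 - 19/5 = 2491/5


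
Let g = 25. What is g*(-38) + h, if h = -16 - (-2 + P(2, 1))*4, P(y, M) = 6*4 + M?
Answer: -1058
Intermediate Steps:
P(y, M) = 24 + M
h = -108 (h = -16 - (-2 + (24 + 1))*4 = -16 - (-2 + 25)*4 = -16 - 23*4 = -16 - 1*92 = -16 - 92 = -108)
g*(-38) + h = 25*(-38) - 108 = -950 - 108 = -1058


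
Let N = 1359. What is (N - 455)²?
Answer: 817216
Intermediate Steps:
(N - 455)² = (1359 - 455)² = 904² = 817216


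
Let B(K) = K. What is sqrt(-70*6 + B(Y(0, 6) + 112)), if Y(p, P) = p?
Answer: 2*I*sqrt(77) ≈ 17.55*I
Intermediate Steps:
sqrt(-70*6 + B(Y(0, 6) + 112)) = sqrt(-70*6 + (0 + 112)) = sqrt(-420 + 112) = sqrt(-308) = 2*I*sqrt(77)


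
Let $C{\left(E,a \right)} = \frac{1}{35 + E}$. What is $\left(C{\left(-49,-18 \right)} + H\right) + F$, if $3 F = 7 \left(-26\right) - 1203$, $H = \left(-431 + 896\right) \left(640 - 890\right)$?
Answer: $- \frac{4901893}{42} \approx -1.1671 \cdot 10^{5}$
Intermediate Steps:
$H = -116250$ ($H = 465 \left(-250\right) = -116250$)
$F = - \frac{1385}{3}$ ($F = \frac{7 \left(-26\right) - 1203}{3} = \frac{-182 - 1203}{3} = \frac{1}{3} \left(-1385\right) = - \frac{1385}{3} \approx -461.67$)
$\left(C{\left(-49,-18 \right)} + H\right) + F = \left(\frac{1}{35 - 49} - 116250\right) - \frac{1385}{3} = \left(\frac{1}{-14} - 116250\right) - \frac{1385}{3} = \left(- \frac{1}{14} - 116250\right) - \frac{1385}{3} = - \frac{1627501}{14} - \frac{1385}{3} = - \frac{4901893}{42}$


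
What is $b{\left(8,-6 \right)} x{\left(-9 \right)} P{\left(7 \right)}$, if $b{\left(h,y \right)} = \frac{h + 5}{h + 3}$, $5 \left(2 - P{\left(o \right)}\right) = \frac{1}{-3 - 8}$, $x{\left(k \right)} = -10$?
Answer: $- \frac{2886}{121} \approx -23.851$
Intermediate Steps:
$P{\left(o \right)} = \frac{111}{55}$ ($P{\left(o \right)} = 2 - \frac{1}{5 \left(-3 - 8\right)} = 2 - \frac{1}{5 \left(-11\right)} = 2 - - \frac{1}{55} = 2 + \frac{1}{55} = \frac{111}{55}$)
$b{\left(h,y \right)} = \frac{5 + h}{3 + h}$
$b{\left(8,-6 \right)} x{\left(-9 \right)} P{\left(7 \right)} = \frac{5 + 8}{3 + 8} \left(-10\right) \frac{111}{55} = \frac{1}{11} \cdot 13 \left(-10\right) \frac{111}{55} = \frac{13}{11} \left(-10\right) \frac{111}{55} = \left(- \frac{130}{11}\right) \frac{111}{55} = - \frac{2886}{121}$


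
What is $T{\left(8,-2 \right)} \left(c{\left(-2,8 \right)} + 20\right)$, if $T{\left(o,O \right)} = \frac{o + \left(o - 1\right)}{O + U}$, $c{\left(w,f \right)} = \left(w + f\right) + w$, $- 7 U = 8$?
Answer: $- \frac{1260}{11} \approx -114.55$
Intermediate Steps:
$U = - \frac{8}{7}$ ($U = \left(- \frac{1}{7}\right) 8 = - \frac{8}{7} \approx -1.1429$)
$c{\left(w,f \right)} = f + 2 w$ ($c{\left(w,f \right)} = \left(f + w\right) + w = f + 2 w$)
$T{\left(o,O \right)} = \frac{-1 + 2 o}{- \frac{8}{7} + O}$ ($T{\left(o,O \right)} = \frac{o + \left(o - 1\right)}{O - \frac{8}{7}} = \frac{o + \left(o - 1\right)}{- \frac{8}{7} + O} = \frac{o + \left(-1 + o\right)}{- \frac{8}{7} + O} = \frac{-1 + 2 o}{- \frac{8}{7} + O}$)
$T{\left(8,-2 \right)} \left(c{\left(-2,8 \right)} + 20\right) = \frac{7 \left(-1 + 2 \cdot 8\right)}{-8 + 7 \left(-2\right)} \left(\left(8 + 2 \left(-2\right)\right) + 20\right) = \frac{7 \left(-1 + 16\right)}{-8 - 14} \left(\left(8 - 4\right) + 20\right) = 7 \frac{1}{-22} \cdot 15 \left(4 + 20\right) = 7 \left(- \frac{1}{22}\right) 15 \cdot 24 = \left(- \frac{105}{22}\right) 24 = - \frac{1260}{11}$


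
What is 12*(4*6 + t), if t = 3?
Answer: 324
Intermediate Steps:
12*(4*6 + t) = 12*(4*6 + 3) = 12*(24 + 3) = 12*27 = 324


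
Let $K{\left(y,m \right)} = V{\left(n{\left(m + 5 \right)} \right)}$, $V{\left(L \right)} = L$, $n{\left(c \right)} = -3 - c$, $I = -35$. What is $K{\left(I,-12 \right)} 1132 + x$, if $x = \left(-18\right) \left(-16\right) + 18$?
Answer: $4834$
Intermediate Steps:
$K{\left(y,m \right)} = -8 - m$ ($K{\left(y,m \right)} = -3 - \left(m + 5\right) = -3 - \left(5 + m\right) = -8 - m$)
$x = 306$ ($x = 288 + 18 = 306$)
$K{\left(I,-12 \right)} 1132 + x = \left(-8 - -12\right) 1132 + 306 = \left(-8 + 12\right) 1132 + 306 = 4 \cdot 1132 + 306 = 4528 + 306 = 4834$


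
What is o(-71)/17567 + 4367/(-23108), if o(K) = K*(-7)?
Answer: -65230413/405938236 ≈ -0.16069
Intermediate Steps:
o(K) = -7*K
o(-71)/17567 + 4367/(-23108) = -7*(-71)/17567 + 4367/(-23108) = 497*(1/17567) + 4367*(-1/23108) = 497/17567 - 4367/23108 = -65230413/405938236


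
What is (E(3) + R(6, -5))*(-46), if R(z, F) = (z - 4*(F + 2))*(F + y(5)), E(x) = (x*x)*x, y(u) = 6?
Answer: -2070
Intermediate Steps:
E(x) = x**3 (E(x) = x**2*x = x**3)
R(z, F) = (6 + F)*(-8 + z - 4*F) (R(z, F) = (z - 4*(F + 2))*(F + 6) = (z - 4*(2 + F))*(6 + F) = (z + (-8 - 4*F))*(6 + F) = (-8 + z - 4*F)*(6 + F) = (6 + F)*(-8 + z - 4*F))
(E(3) + R(6, -5))*(-46) = (3**3 + (-48 - 32*(-5) - 4*(-5)**2 + 6*6 - 5*6))*(-46) = (27 + (-48 + 160 - 4*25 + 36 - 30))*(-46) = (27 + (-48 + 160 - 100 + 36 - 30))*(-46) = (27 + 18)*(-46) = 45*(-46) = -2070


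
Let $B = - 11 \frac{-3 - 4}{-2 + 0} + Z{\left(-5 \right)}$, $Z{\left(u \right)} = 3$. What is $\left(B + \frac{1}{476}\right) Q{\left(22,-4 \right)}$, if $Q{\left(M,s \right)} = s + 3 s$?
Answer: $\frac{67588}{119} \approx 567.97$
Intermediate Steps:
$Q{\left(M,s \right)} = 4 s$
$B = - \frac{71}{2}$ ($B = - 11 \frac{-3 - 4}{-2 + 0} + 3 = - 11 \left(- \frac{7}{-2}\right) + 3 = - 11 \left(\left(-7\right) \left(- \frac{1}{2}\right)\right) + 3 = \left(-11\right) \frac{7}{2} + 3 = - \frac{77}{2} + 3 = - \frac{71}{2} \approx -35.5$)
$\left(B + \frac{1}{476}\right) Q{\left(22,-4 \right)} = \left(- \frac{71}{2} + \frac{1}{476}\right) 4 \left(-4\right) = \left(- \frac{71}{2} + \frac{1}{476}\right) \left(-16\right) = \left(- \frac{16897}{476}\right) \left(-16\right) = \frac{67588}{119}$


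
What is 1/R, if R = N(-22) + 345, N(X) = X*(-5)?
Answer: 1/455 ≈ 0.0021978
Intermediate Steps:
N(X) = -5*X
R = 455 (R = -5*(-22) + 345 = 110 + 345 = 455)
1/R = 1/455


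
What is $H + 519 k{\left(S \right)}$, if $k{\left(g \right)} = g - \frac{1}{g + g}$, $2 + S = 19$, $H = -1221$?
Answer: $\frac{257949}{34} \approx 7586.7$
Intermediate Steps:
$S = 17$ ($S = -2 + 19 = 17$)
$k{\left(g \right)} = g - \frac{1}{2 g}$
$H + 519 k{\left(S \right)} = -1221 + 519 \left(17 - \frac{1}{2 \cdot 17}\right) = -1221 + 519 \left(17 - \frac{1}{34}\right) = -1221 + 519 \cdot \frac{577}{34} = -1221 + \frac{299463}{34} = \frac{257949}{34}$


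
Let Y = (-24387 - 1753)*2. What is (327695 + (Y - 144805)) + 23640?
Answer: 154250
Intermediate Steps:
Y = -52280 (Y = -26140*2 = -52280)
(327695 + (Y - 144805)) + 23640 = (327695 + (-52280 - 144805)) + 23640 = (327695 - 197085) + 23640 = 130610 + 23640 = 154250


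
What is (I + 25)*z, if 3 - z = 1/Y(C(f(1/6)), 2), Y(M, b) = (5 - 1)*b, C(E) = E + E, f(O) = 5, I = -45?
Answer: -115/2 ≈ -57.500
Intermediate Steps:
C(E) = 2*E
Y(M, b) = 4*b
z = 23/8 (z = 3 - 1/(4*2) = 3 - 1/8 = 3 - 1*⅛ = 3 - ⅛ = 23/8 ≈ 2.8750)
(I + 25)*z = (-45 + 25)*(23/8) = -20*23/8 = -115/2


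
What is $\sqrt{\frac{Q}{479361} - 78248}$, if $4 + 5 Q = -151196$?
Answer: $\frac{2 i \sqrt{499455144251618}}{159787} \approx 279.73 i$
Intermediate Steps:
$Q = -30240$ ($Q = - \frac{4}{5} + \frac{1}{5} \left(-151196\right) = - \frac{4}{5} - \frac{151196}{5} = -30240$)
$\sqrt{\frac{Q}{479361} - 78248} = \sqrt{- \frac{30240}{479361} - 78248} = \sqrt{\left(-30240\right) \frac{1}{479361} - 78248} = \sqrt{- \frac{10080}{159787} - 78248} = \sqrt{- \frac{12503023256}{159787}} = \frac{2 i \sqrt{499455144251618}}{159787}$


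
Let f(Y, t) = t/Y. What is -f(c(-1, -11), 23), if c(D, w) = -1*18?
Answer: 23/18 ≈ 1.2778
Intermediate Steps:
c(D, w) = -18
-f(c(-1, -11), 23) = -23/(-18) = -23*(-1)/18 = -1*(-23/18) = 23/18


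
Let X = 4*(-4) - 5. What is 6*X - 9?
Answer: -135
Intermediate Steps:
X = -21 (X = -16 - 5 = -21)
6*X - 9 = 6*(-21) - 9 = -126 - 9 = -135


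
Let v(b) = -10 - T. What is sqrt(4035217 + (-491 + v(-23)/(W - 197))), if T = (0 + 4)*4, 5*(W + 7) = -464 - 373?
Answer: 2*sqrt(3478386770346)/1857 ≈ 2008.7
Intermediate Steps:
W = -872/5 (W = -7 + (-464 - 373)/5 = -7 + (1/5)*(-837) = -7 - 837/5 = -872/5 ≈ -174.40)
T = 16 (T = 4*4 = 16)
v(b) = -26 (v(b) = -10 - 1*16 = -10 - 16 = -26)
sqrt(4035217 + (-491 + v(-23)/(W - 197))) = sqrt(4035217 + (-491 - 26/(-872/5 - 197))) = sqrt(4035217 + (-491 - 26/(-1857/5))) = sqrt(4035217 + (-491 - 26*(-5/1857))) = sqrt(4035217 + (-491 + 130/1857)) = sqrt(4035217 - 911657/1857) = sqrt(7492486312/1857) = 2*sqrt(3478386770346)/1857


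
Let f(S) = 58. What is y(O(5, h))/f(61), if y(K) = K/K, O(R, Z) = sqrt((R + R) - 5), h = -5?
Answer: 1/58 ≈ 0.017241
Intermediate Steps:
O(R, Z) = sqrt(-5 + 2*R) (O(R, Z) = sqrt(2*R - 5) = sqrt(-5 + 2*R))
y(K) = 1
y(O(5, h))/f(61) = 1/58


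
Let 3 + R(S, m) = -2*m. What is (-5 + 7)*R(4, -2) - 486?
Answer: -484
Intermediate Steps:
R(S, m) = -3 - 2*m
(-5 + 7)*R(4, -2) - 486 = (-5 + 7)*(-3 - 2*(-2)) - 486 = 2*(-3 + 4) - 486 = 2*1 - 486 = 2 - 486 = -484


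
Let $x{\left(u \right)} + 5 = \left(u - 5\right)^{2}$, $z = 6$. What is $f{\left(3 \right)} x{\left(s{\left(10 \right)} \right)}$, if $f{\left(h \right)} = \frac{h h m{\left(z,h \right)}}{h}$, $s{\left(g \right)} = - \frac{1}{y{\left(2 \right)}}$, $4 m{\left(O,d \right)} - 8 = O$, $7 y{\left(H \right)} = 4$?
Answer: $\frac{13629}{32} \approx 425.91$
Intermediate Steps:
$y{\left(H \right)} = \frac{4}{7}$ ($y{\left(H \right)} = \frac{1}{7} \cdot 4 = \frac{4}{7}$)
$m{\left(O,d \right)} = 2 + \frac{O}{4}$
$s{\left(g \right)} = - \frac{7}{4}$ ($s{\left(g \right)} = - \frac{1}{\frac{4}{7}} = \left(-1\right) \frac{7}{4} = - \frac{7}{4}$)
$x{\left(u \right)} = -5 + \left(-5 + u\right)^{2}$ ($x{\left(u \right)} = -5 + \left(u - 5\right)^{2} = -5 + \left(-5 + u\right)^{2}$)
$f{\left(h \right)} = \frac{7 h}{2}$ ($f{\left(h \right)} = \frac{h h \left(2 + \frac{1}{4} \cdot 6\right)}{h} = \frac{h^{2} \left(2 + \frac{3}{2}\right)}{h} = \frac{h^{2} \cdot \frac{7}{2}}{h} = \frac{\frac{7}{2} h^{2}}{h} = \frac{7 h}{2}$)
$f{\left(3 \right)} x{\left(s{\left(10 \right)} \right)} = \frac{7}{2} \cdot 3 \left(-5 + \left(-5 - \frac{7}{4}\right)^{2}\right) = \frac{21 \left(-5 + \left(- \frac{27}{4}\right)^{2}\right)}{2} = \frac{21 \left(-5 + \frac{729}{16}\right)}{2} = \frac{21}{2} \cdot \frac{649}{16} = \frac{13629}{32}$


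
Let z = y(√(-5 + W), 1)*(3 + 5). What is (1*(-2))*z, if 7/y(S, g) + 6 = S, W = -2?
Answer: 672/43 + 112*I*√7/43 ≈ 15.628 + 6.8913*I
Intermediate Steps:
y(S, g) = 7/(-6 + S)
z = 56/(-6 + I*√7) (z = (7/(-6 + √(-5 - 2)))*(3 + 5) = (7/(-6 + √(-7)))*8 = (7/(-6 + I*√7))*8 = 56/(-6 + I*√7) ≈ -7.814 - 3.4456*I)
(1*(-2))*z = (1*(-2))*(-336/43 - 56*I*√7/43) = -2*(-336/43 - 56*I*√7/43) = 672/43 + 112*I*√7/43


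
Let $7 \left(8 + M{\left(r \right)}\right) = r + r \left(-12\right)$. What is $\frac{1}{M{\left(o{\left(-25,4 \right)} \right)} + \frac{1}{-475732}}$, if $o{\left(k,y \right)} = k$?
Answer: $\frac{3330124}{104185301} \approx 0.031963$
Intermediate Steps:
$M{\left(r \right)} = -8 - \frac{11 r}{7}$ ($M{\left(r \right)} = -8 + \frac{r + r \left(-12\right)}{7} = -8 + \frac{r - 12 r}{7} = -8 + \frac{\left(-11\right) r}{7} = -8 - \frac{11 r}{7}$)
$\frac{1}{M{\left(o{\left(-25,4 \right)} \right)} + \frac{1}{-475732}} = \frac{1}{\left(-8 - - \frac{275}{7}\right) + \frac{1}{-475732}} = \frac{1}{\left(-8 + \frac{275}{7}\right) - \frac{1}{475732}} = \frac{1}{\frac{219}{7} - \frac{1}{475732}} = \frac{1}{\frac{104185301}{3330124}} = \frac{3330124}{104185301}$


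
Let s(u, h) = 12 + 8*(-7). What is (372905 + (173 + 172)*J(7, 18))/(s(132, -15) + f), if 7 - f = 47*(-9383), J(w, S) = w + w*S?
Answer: 209395/220482 ≈ 0.94971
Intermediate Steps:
s(u, h) = -44 (s(u, h) = 12 - 56 = -44)
J(w, S) = w + S*w
f = 441008 (f = 7 - 47*(-9383) = 7 - 1*(-441001) = 7 + 441001 = 441008)
(372905 + (173 + 172)*J(7, 18))/(s(132, -15) + f) = (372905 + (173 + 172)*(7*(1 + 18)))/(-44 + 441008) = (372905 + 345*(7*19))/440964 = (372905 + 345*133)*(1/440964) = (372905 + 45885)*(1/440964) = 418790*(1/440964) = 209395/220482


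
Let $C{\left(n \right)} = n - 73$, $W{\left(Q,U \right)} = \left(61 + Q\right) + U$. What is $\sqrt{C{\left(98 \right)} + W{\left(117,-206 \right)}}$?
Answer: $i \sqrt{3} \approx 1.732 i$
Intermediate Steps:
$W{\left(Q,U \right)} = 61 + Q + U$
$C{\left(n \right)} = -73 + n$ ($C{\left(n \right)} = n - 73 = -73 + n$)
$\sqrt{C{\left(98 \right)} + W{\left(117,-206 \right)}} = \sqrt{\left(-73 + 98\right) + \left(61 + 117 - 206\right)} = \sqrt{25 - 28} = \sqrt{-3} = i \sqrt{3}$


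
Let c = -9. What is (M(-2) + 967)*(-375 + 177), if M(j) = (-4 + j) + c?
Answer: -188496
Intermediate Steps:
M(j) = -13 + j (M(j) = (-4 + j) - 9 = -13 + j)
(M(-2) + 967)*(-375 + 177) = ((-13 - 2) + 967)*(-375 + 177) = (-15 + 967)*(-198) = 952*(-198) = -188496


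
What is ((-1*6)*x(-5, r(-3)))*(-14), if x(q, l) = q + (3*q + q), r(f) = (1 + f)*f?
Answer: -2100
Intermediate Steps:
r(f) = f*(1 + f)
x(q, l) = 5*q (x(q, l) = q + 4*q = 5*q)
((-1*6)*x(-5, r(-3)))*(-14) = ((-1*6)*(5*(-5)))*(-14) = -6*(-25)*(-14) = 150*(-14) = -2100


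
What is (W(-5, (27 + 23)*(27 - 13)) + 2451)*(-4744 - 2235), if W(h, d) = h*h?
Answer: -17280004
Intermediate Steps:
W(h, d) = h²
(W(-5, (27 + 23)*(27 - 13)) + 2451)*(-4744 - 2235) = ((-5)² + 2451)*(-4744 - 2235) = (25 + 2451)*(-6979) = 2476*(-6979) = -17280004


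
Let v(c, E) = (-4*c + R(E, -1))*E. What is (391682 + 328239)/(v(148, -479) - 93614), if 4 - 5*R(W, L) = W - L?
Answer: 3599605/718892 ≈ 5.0072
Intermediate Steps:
R(W, L) = 4/5 - W/5 + L/5 (R(W, L) = 4/5 - (W - L)/5 = 4/5 + (-W/5 + L/5) = 4/5 - W/5 + L/5)
v(c, E) = E*(3/5 - 4*c - E/5) (v(c, E) = (-4*c + (4/5 - E/5 + (1/5)*(-1)))*E = (-4*c + (4/5 - E/5 - 1/5))*E = (-4*c + (3/5 - E/5))*E = (3/5 - 4*c - E/5)*E = E*(3/5 - 4*c - E/5))
(391682 + 328239)/(v(148, -479) - 93614) = (391682 + 328239)/((1/5)*(-479)*(3 - 1*(-479) - 20*148) - 93614) = 719921/((1/5)*(-479)*(3 + 479 - 2960) - 93614) = 719921/((1/5)*(-479)*(-2478) - 93614) = 719921/(1186962/5 - 93614) = 719921/(718892/5) = 719921*(5/718892) = 3599605/718892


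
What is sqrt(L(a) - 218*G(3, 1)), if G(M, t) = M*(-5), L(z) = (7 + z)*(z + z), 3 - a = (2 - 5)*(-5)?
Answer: sqrt(3390) ≈ 58.224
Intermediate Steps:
a = -12 (a = 3 - (2 - 5)*(-5) = 3 - (-3)*(-5) = 3 - 1*15 = 3 - 15 = -12)
L(z) = 2*z*(7 + z) (L(z) = (7 + z)*(2*z) = 2*z*(7 + z))
G(M, t) = -5*M
sqrt(L(a) - 218*G(3, 1)) = sqrt(2*(-12)*(7 - 12) - (-1090)*3) = sqrt(2*(-12)*(-5) - 218*(-15)) = sqrt(120 + 3270) = sqrt(3390)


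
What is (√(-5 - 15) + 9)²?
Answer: 61 + 36*I*√5 ≈ 61.0 + 80.498*I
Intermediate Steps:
(√(-5 - 15) + 9)² = (√(-20) + 9)² = (2*I*√5 + 9)² = (9 + 2*I*√5)²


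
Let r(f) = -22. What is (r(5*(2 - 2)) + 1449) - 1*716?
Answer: 711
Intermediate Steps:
(r(5*(2 - 2)) + 1449) - 1*716 = (-22 + 1449) - 1*716 = 1427 - 716 = 711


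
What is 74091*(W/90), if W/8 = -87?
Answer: -2864852/5 ≈ -5.7297e+5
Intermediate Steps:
W = -696 (W = 8*(-87) = -696)
74091*(W/90) = 74091*(-696/90) = 74091*(-696*1/90) = 74091*(-116/15) = -2864852/5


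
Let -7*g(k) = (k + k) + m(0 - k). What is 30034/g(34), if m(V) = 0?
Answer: -105119/34 ≈ -3091.7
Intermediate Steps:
g(k) = -2*k/7 (g(k) = -((k + k) + 0)/7 = -(2*k + 0)/7 = -2*k/7)
30034/g(34) = 30034/((-2/7*34)) = 30034/(-68/7) = 30034*(-7/68) = -105119/34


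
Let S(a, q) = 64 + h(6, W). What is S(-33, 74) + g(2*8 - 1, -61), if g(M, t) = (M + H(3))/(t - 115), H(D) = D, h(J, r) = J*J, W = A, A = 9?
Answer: 8791/88 ≈ 99.898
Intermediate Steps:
W = 9
h(J, r) = J²
S(a, q) = 100 (S(a, q) = 64 + 6² = 64 + 36 = 100)
g(M, t) = (3 + M)/(-115 + t) (g(M, t) = (M + 3)/(t - 115) = (3 + M)/(-115 + t))
S(-33, 74) + g(2*8 - 1, -61) = 100 + (3 + (2*8 - 1))/(-115 - 61) = 100 + (3 + (16 - 1))/(-176) = 100 - (3 + 15)/176 = 100 - 1/176*18 = 100 - 9/88 = 8791/88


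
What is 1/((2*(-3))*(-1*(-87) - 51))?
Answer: -1/216 ≈ -0.0046296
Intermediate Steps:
1/((2*(-3))*(-1*(-87) - 51)) = 1/(-6*(87 - 51)) = 1/(-6*36) = 1/(-216) = -1/216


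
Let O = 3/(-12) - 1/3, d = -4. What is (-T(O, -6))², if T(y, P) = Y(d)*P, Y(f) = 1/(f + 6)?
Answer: 9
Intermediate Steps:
O = -7/12 (O = 3*(-1/12) - 1*⅓ = -¼ - ⅓ = -7/12 ≈ -0.58333)
Y(f) = 1/(6 + f)
T(y, P) = P/2 (T(y, P) = P/(6 - 4) = P/2)
(-T(O, -6))² = (-(-6)/2)² = (-1*(-3))² = 3² = 9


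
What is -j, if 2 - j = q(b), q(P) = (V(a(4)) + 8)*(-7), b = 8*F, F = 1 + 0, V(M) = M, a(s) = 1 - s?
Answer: -37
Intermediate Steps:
F = 1
b = 8 (b = 8*1 = 8)
q(P) = -35 (q(P) = ((1 - 1*4) + 8)*(-7) = ((1 - 4) + 8)*(-7) = (-3 + 8)*(-7) = 5*(-7) = -35)
j = 37 (j = 2 - 1*(-35) = 2 + 35 = 37)
-j = -1*37 = -37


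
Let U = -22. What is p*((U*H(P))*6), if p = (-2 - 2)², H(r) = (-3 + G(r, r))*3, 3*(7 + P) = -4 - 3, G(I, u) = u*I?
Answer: -532928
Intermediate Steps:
G(I, u) = I*u
P = -28/3 (P = -7 + (-4 - 3)/3 = -7 + (⅓)*(-7) = -7 - 7/3 = -28/3 ≈ -9.3333)
H(r) = -9 + 3*r² (H(r) = (-3 + r*r)*3 = (-3 + r²)*3 = -9 + 3*r²)
p = 16 (p = (-4)² = 16)
p*((U*H(P))*6) = 16*(-22*(-9 + 3*(-28/3)²)*6) = 16*(-22*(-9 + 3*(784/9))*6) = 16*(-22*(-9 + 784/3)*6) = 16*(-22*757/3*6) = 16*(-16654/3*6) = 16*(-33308) = -532928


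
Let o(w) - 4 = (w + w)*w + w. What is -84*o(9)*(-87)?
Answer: 1278900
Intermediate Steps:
o(w) = 4 + w + 2*w² (o(w) = 4 + ((w + w)*w + w) = 4 + ((2*w)*w + w) = 4 + (2*w² + w) = 4 + (w + 2*w²) = 4 + w + 2*w²)
-84*o(9)*(-87) = -84*(4 + 9 + 2*9²)*(-87) = -84*(4 + 9 + 2*81)*(-87) = -84*(4 + 9 + 162)*(-87) = -84*175*(-87) = -14700*(-87) = 1278900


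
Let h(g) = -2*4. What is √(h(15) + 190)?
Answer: √182 ≈ 13.491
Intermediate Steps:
h(g) = -8
√(h(15) + 190) = √(-8 + 190) = √182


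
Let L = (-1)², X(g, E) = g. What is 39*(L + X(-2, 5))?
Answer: -39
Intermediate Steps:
L = 1
39*(L + X(-2, 5)) = 39*(1 - 2) = 39*(-1) = -39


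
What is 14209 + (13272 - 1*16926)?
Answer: 10555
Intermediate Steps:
14209 + (13272 - 1*16926) = 14209 + (13272 - 16926) = 14209 - 3654 = 10555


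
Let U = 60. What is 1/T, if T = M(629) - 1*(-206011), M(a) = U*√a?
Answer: 206011/42438267721 - 60*√629/42438267721 ≈ 4.8189e-6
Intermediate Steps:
M(a) = 60*√a
T = 206011 + 60*√629 (T = 60*√629 - 1*(-206011) = 60*√629 + 206011 = 206011 + 60*√629 ≈ 2.0752e+5)
1/T = 1/(206011 + 60*√629)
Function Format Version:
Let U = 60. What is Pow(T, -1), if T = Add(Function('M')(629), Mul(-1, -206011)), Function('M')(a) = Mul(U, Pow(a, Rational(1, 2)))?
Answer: Add(Rational(206011, 42438267721), Mul(Rational(-60, 42438267721), Pow(629, Rational(1, 2)))) ≈ 4.8189e-6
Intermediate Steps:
Function('M')(a) = Mul(60, Pow(a, Rational(1, 2)))
T = Add(206011, Mul(60, Pow(629, Rational(1, 2)))) (T = Add(Mul(60, Pow(629, Rational(1, 2))), Mul(-1, -206011)) = Add(Mul(60, Pow(629, Rational(1, 2))), 206011) = Add(206011, Mul(60, Pow(629, Rational(1, 2)))) ≈ 2.0752e+5)
Pow(T, -1) = Pow(Add(206011, Mul(60, Pow(629, Rational(1, 2)))), -1)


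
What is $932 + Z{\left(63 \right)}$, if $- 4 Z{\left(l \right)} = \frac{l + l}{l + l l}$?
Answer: $\frac{119295}{128} \approx 931.99$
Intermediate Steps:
$Z{\left(l \right)} = - \frac{l}{2 \left(l + l^{2}\right)}$ ($Z{\left(l \right)} = - \frac{\left(l + l\right) \frac{1}{l + l l}}{4} = - \frac{2 l \frac{1}{l + l^{2}}}{4} = - \frac{l}{2 \left(l + l^{2}\right)}$)
$932 + Z{\left(63 \right)} = 932 - \frac{1}{2 + 2 \cdot 63} = 932 - \frac{1}{2 + 126} = 932 - \frac{1}{128} = \frac{119295}{128}$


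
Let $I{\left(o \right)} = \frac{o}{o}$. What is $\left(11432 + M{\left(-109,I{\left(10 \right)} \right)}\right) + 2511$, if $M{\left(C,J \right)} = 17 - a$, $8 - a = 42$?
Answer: $13994$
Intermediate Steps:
$a = -34$ ($a = 8 - 42 = -34$)
$I{\left(o \right)} = 1$
$M{\left(C,J \right)} = 51$ ($M{\left(C,J \right)} = 17 - -34 = 17 + 34 = 51$)
$\left(11432 + M{\left(-109,I{\left(10 \right)} \right)}\right) + 2511 = \left(11432 + 51\right) + 2511 = 11483 + 2511 = 13994$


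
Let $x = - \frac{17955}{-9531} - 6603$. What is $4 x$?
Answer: $- \frac{9320776}{353} \approx -26404.0$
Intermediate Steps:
$x = - \frac{2330194}{353}$ ($x = \left(-17955\right) \left(- \frac{1}{9531}\right) - 6603 = \frac{665}{353} - 6603 = - \frac{2330194}{353} \approx -6601.1$)
$4 x = 4 \left(- \frac{2330194}{353}\right) = - \frac{9320776}{353}$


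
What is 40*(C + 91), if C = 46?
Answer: 5480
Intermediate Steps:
40*(C + 91) = 40*(46 + 91) = 40*137 = 5480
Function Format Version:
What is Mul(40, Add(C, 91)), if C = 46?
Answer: 5480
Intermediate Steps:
Mul(40, Add(C, 91)) = Mul(40, Add(46, 91)) = Mul(40, 137) = 5480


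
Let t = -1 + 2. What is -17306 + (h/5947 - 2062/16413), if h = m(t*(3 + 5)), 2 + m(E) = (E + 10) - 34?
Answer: -1689218527114/97608111 ≈ -17306.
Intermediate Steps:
t = 1
m(E) = -26 + E (m(E) = -2 + ((E + 10) - 34) = -2 + ((10 + E) - 34) = -2 + (-24 + E) = -26 + E)
h = -18 (h = -26 + 1*(3 + 5) = -26 + 1*8 = -26 + 8 = -18)
-17306 + (h/5947 - 2062/16413) = -17306 + (-18/5947 - 2062/16413) = -17306 - 12558148/97608111 = -1689218527114/97608111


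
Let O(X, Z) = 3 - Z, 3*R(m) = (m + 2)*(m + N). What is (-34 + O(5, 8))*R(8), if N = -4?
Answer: -520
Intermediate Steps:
R(m) = (-4 + m)*(2 + m)/3 (R(m) = ((m + 2)*(m - 4))/3 = ((2 + m)*(-4 + m))/3 = ((-4 + m)*(2 + m))/3 = (-4 + m)*(2 + m)/3)
(-34 + O(5, 8))*R(8) = (-34 + (3 - 1*8))*(-8/3 - 2/3*8 + (1/3)*8**2) = (-34 + (3 - 8))*(-8/3 - 16/3 + (1/3)*64) = (-34 - 5)*(-8/3 - 16/3 + 64/3) = -39*40/3 = -520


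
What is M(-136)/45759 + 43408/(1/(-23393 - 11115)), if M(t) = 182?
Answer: -9791924376742/6537 ≈ -1.4979e+9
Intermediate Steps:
M(-136)/45759 + 43408/(1/(-23393 - 11115)) = 182/45759 + 43408/(1/(-23393 - 11115)) = 182*(1/45759) + 43408/(1/(-34508)) = 26/6537 + 43408/(-1/34508) = 26/6537 + 43408*(-34508) = 26/6537 - 1497923264 = -9791924376742/6537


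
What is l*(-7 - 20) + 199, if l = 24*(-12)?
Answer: 7975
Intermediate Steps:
l = -288
l*(-7 - 20) + 199 = -288*(-7 - 20) + 199 = -288*(-27) + 199 = 7776 + 199 = 7975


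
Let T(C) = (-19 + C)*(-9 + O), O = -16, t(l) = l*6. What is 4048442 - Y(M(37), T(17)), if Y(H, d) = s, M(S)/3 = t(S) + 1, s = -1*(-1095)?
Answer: 4047347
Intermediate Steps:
t(l) = 6*l
s = 1095
T(C) = 475 - 25*C (T(C) = (-19 + C)*(-9 - 16) = (-19 + C)*(-25) = 475 - 25*C)
M(S) = 3 + 18*S (M(S) = 3*(6*S + 1) = 3*(1 + 6*S) = 3 + 18*S)
Y(H, d) = 1095
4048442 - Y(M(37), T(17)) = 4048442 - 1*1095 = 4048442 - 1095 = 4047347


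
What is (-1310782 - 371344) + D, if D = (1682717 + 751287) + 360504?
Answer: 1112382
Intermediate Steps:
D = 2794508 (D = 2434004 + 360504 = 2794508)
(-1310782 - 371344) + D = (-1310782 - 371344) + 2794508 = -1682126 + 2794508 = 1112382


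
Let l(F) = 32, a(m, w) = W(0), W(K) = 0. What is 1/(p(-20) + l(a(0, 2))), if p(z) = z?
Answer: 1/12 ≈ 0.083333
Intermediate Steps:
a(m, w) = 0
1/(p(-20) + l(a(0, 2))) = 1/(-20 + 32) = 1/12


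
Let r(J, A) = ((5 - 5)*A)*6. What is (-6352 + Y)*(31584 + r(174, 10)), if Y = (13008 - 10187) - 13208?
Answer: -528684576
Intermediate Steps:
r(J, A) = 0 (r(J, A) = (0*A)*6 = 0*6 = 0)
Y = -10387 (Y = 2821 - 13208 = -10387)
(-6352 + Y)*(31584 + r(174, 10)) = (-6352 - 10387)*(31584 + 0) = -16739*31584 = -528684576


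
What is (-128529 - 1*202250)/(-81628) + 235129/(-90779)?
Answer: 10834676829/7410108212 ≈ 1.4621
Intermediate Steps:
(-128529 - 1*202250)/(-81628) + 235129/(-90779) = (-128529 - 202250)*(-1/81628) + 235129*(-1/90779) = -330779*(-1/81628) - 235129/90779 = 330779/81628 - 235129/90779 = 10834676829/7410108212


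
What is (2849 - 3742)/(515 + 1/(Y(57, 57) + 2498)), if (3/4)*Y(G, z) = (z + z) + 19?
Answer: -377222/217547 ≈ -1.7340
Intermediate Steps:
Y(G, z) = 76/3 + 8*z/3 (Y(G, z) = 4*((z + z) + 19)/3 = 4*(2*z + 19)/3 = 4*(19 + 2*z)/3 = 76/3 + 8*z/3)
(2849 - 3742)/(515 + 1/(Y(57, 57) + 2498)) = (2849 - 3742)/(515 + 1/((76/3 + (8/3)*57) + 2498)) = -893/(515 + 1/((76/3 + 152) + 2498)) = -893/(515 + 1/(532/3 + 2498)) = -893/(515 + 1/(8026/3)) = -893/(515 + 3/8026) = -893/4133393/8026 = -893*8026/4133393 = -377222/217547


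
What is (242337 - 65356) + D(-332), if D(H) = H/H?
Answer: 176982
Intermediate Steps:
D(H) = 1
(242337 - 65356) + D(-332) = (242337 - 65356) + 1 = 176981 + 1 = 176982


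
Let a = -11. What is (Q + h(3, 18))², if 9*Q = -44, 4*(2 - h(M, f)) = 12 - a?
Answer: 96721/1296 ≈ 74.630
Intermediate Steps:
h(M, f) = -15/4 (h(M, f) = 2 - (12 - 1*(-11))/4 = 2 - (12 + 11)/4 = 2 - ¼*23 = 2 - 23/4 = -15/4)
Q = -44/9 (Q = (⅑)*(-44) = -44/9 ≈ -4.8889)
(Q + h(3, 18))² = (-44/9 - 15/4)² = (-311/36)² = 96721/1296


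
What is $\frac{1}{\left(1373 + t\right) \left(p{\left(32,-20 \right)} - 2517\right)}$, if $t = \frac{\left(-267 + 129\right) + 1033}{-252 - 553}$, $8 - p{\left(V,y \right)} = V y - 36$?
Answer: $- \frac{161}{404862042} \approx -3.9767 \cdot 10^{-7}$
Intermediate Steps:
$p{\left(V,y \right)} = 44 - V y$ ($p{\left(V,y \right)} = 8 - \left(V y - 36\right) = 8 - \left(-36 + V y\right) = 44 - V y$)
$t = - \frac{179}{161}$ ($t = \frac{-138 + 1033}{-805} = 895 \left(- \frac{1}{805}\right) = - \frac{179}{161} \approx -1.1118$)
$\frac{1}{\left(1373 + t\right) \left(p{\left(32,-20 \right)} - 2517\right)} = \frac{1}{\left(1373 - \frac{179}{161}\right) \left(\left(44 - 32 \left(-20\right)\right) - 2517\right)} = \frac{1}{\frac{220874}{161} \left(\left(44 + 640\right) - 2517\right)} = \frac{161}{220874 \left(684 - 2517\right)} = \frac{161}{220874 \left(-1833\right)} = \frac{161}{220874} \left(- \frac{1}{1833}\right) = - \frac{161}{404862042}$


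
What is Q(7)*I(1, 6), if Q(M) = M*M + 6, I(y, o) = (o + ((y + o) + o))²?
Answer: 19855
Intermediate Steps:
I(y, o) = (y + 3*o)² (I(y, o) = (o + ((o + y) + o))² = (o + (y + 2*o))² = (y + 3*o)²)
Q(M) = 6 + M² (Q(M) = M² + 6 = 6 + M²)
Q(7)*I(1, 6) = (6 + 7²)*(1 + 3*6)² = (6 + 49)*(1 + 18)² = 55*19² = 55*361 = 19855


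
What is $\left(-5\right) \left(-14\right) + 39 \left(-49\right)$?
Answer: $-1841$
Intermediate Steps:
$\left(-5\right) \left(-14\right) + 39 \left(-49\right) = 70 - 1911 = -1841$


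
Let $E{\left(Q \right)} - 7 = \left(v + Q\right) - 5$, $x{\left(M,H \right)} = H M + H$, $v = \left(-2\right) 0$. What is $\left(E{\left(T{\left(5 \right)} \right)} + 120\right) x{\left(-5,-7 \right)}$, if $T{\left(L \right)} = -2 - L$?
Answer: $3220$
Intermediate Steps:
$v = 0$
$x{\left(M,H \right)} = H + H M$
$E{\left(Q \right)} = 2 + Q$ ($E{\left(Q \right)} = 7 + \left(\left(0 + Q\right) - 5\right) = 7 + \left(Q - 5\right) = 7 + \left(-5 + Q\right) = 2 + Q$)
$\left(E{\left(T{\left(5 \right)} \right)} + 120\right) x{\left(-5,-7 \right)} = \left(\left(2 - 7\right) + 120\right) \left(- 7 \left(1 - 5\right)\right) = \left(\left(2 - 7\right) + 120\right) \left(\left(-7\right) \left(-4\right)\right) = \left(\left(2 - 7\right) + 120\right) 28 = \left(-5 + 120\right) 28 = 115 \cdot 28 = 3220$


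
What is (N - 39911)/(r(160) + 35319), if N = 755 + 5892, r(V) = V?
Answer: -33264/35479 ≈ -0.93757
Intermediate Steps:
N = 6647
(N - 39911)/(r(160) + 35319) = (6647 - 39911)/(160 + 35319) = -33264/35479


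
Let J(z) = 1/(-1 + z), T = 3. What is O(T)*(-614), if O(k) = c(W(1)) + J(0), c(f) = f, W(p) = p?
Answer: 0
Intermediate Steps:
O(k) = 0 (O(k) = 1 + 1/(-1 + 0) = 1 + 1/(-1) = 1 - 1 = 0)
O(T)*(-614) = 0*(-614) = 0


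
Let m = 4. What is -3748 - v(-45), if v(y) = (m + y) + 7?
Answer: -3714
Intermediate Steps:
v(y) = 11 + y (v(y) = (4 + y) + 7 = 11 + y)
-3748 - v(-45) = -3748 - (11 - 45) = -3748 - 1*(-34) = -3748 + 34 = -3714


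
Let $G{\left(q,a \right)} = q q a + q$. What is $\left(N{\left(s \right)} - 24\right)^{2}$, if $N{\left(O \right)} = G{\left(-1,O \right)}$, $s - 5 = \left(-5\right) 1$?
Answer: $625$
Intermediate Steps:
$s = 0$ ($s = 5 - 5 = 0$)
$G{\left(q,a \right)} = q + a q^{2}$ ($G{\left(q,a \right)} = q^{2} a + q = a q^{2} + q = q + a q^{2}$)
$N{\left(O \right)} = -1 + O$ ($N{\left(O \right)} = - (1 + O \left(-1\right)) = - (1 - O) = -1 + O$)
$\left(N{\left(s \right)} - 24\right)^{2} = \left(\left(-1 + 0\right) - 24\right)^{2} = \left(-1 - 24\right)^{2} = \left(-25\right)^{2} = 625$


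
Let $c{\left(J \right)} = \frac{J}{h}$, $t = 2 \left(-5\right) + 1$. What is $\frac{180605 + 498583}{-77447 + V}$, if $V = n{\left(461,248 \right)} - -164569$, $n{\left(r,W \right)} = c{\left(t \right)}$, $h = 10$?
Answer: $\frac{6791880}{871211} \approx 7.7959$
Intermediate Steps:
$t = -9$ ($t = -10 + 1 = -9$)
$c{\left(J \right)} = \frac{J}{10}$
$n{\left(r,W \right)} = - \frac{9}{10}$ ($n{\left(r,W \right)} = \frac{1}{10} \left(-9\right) = - \frac{9}{10}$)
$V = \frac{1645681}{10}$ ($V = - \frac{9}{10} - -164569 = - \frac{9}{10} + 164569 = \frac{1645681}{10} \approx 1.6457 \cdot 10^{5}$)
$\frac{180605 + 498583}{-77447 + V} = \frac{180605 + 498583}{-77447 + \frac{1645681}{10}} = \frac{679188}{\frac{871211}{10}} = 679188 \cdot \frac{10}{871211} = \frac{6791880}{871211}$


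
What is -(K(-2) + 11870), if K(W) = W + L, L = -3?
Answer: -11865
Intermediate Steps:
K(W) = -3 + W (K(W) = W - 3 = -3 + W)
-(K(-2) + 11870) = -((-3 - 2) + 11870) = -(-5 + 11870) = -1*11865 = -11865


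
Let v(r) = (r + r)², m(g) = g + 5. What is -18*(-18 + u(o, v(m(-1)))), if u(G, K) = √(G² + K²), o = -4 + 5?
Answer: 324 - 18*√4097 ≈ -828.14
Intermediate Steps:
o = 1
m(g) = 5 + g
v(r) = 4*r² (v(r) = (2*r)² = 4*r²)
-18*(-18 + u(o, v(m(-1)))) = -18*(-18 + √(1² + (4*(5 - 1)²)²)) = -18*(-18 + √(1 + (4*4²)²)) = -18*(-18 + √(1 + (4*16)²)) = -18*(-18 + √(1 + 64²)) = -18*(-18 + √(1 + 4096)) = -18*(-18 + √4097) = 324 - 18*√4097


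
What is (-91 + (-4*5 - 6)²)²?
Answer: 342225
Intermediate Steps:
(-91 + (-4*5 - 6)²)² = (-91 + (-20 - 6)²)² = (-91 + (-26)²)² = (-91 + 676)² = 585² = 342225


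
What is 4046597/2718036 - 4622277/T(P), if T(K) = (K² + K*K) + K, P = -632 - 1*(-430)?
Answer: -6117049006295/110632219308 ≈ -55.292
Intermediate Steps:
P = -202 (P = -632 + 430 = -202)
T(K) = K + 2*K² (T(K) = (K² + K²) + K = 2*K² + K = K + 2*K²)
4046597/2718036 - 4622277/T(P) = 4046597/2718036 - 4622277*(-1/(202*(1 + 2*(-202)))) = 4046597*(1/2718036) - 4622277*(-1/(202*(1 - 404))) = 4046597/2718036 - 4622277/((-202*(-403))) = 4046597/2718036 - 4622277/81406 = -6117049006295/110632219308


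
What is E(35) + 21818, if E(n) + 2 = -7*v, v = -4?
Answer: 21844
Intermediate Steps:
E(n) = 26 (E(n) = -2 - 7*(-4) = -2 + 28 = 26)
E(35) + 21818 = 26 + 21818 = 21844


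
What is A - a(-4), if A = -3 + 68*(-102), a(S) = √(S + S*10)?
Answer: -6939 - 2*I*√11 ≈ -6939.0 - 6.6332*I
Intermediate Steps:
a(S) = √11*√S (a(S) = √(S + 10*S) = √(11*S) = √11*√S)
A = -6939 (A = -3 - 6936 = -6939)
A - a(-4) = -6939 - √11*√(-4) = -6939 - √11*2*I = -6939 - 2*I*√11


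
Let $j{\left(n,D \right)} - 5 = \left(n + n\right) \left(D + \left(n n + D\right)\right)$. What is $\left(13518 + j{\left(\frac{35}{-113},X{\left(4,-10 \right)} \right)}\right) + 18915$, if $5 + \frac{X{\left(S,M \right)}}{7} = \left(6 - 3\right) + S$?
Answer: $\frac{46779579896}{1442897} \approx 32421.0$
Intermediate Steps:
$X{\left(S,M \right)} = -14 + 7 S$ ($X{\left(S,M \right)} = -35 + 7 \left(\left(6 - 3\right) + S\right) = -35 + 7 \left(3 + S\right) = -35 + \left(21 + 7 S\right) = -14 + 7 S$)
$j{\left(n,D \right)} = 5 + 2 n \left(n^{2} + 2 D\right)$ ($j{\left(n,D \right)} = 5 + \left(n + n\right) \left(D + \left(n n + D\right)\right) = 5 + 2 n \left(D + \left(n^{2} + D\right)\right) = 5 + 2 n \left(D + \left(D + n^{2}\right)\right) = 5 + 2 n \left(n^{2} + 2 D\right)$)
$\left(13518 + j{\left(\frac{35}{-113},X{\left(4,-10 \right)} \right)}\right) + 18915 = \left(13518 + \left(5 + 2 \left(\frac{35}{-113}\right)^{3} + 4 \left(-14 + 7 \cdot 4\right) \frac{35}{-113}\right)\right) + 18915 = \left(13518 + \left(5 + 2 \left(35 \left(- \frac{1}{113}\right)\right)^{3} + 4 \left(-14 + 28\right) 35 \left(- \frac{1}{113}\right)\right)\right) + 18915 = \left(13518 + \left(5 + 2 \left(- \frac{35}{113}\right)^{3} + 4 \cdot 14 \left(- \frac{35}{113}\right)\right)\right) + 18915 = \left(13518 + \left(5 + 2 \left(- \frac{42875}{1442897}\right) - \frac{1960}{113}\right)\right) + 18915 = \left(13518 - \frac{17898505}{1442897}\right) + 18915 = \frac{19487183141}{1442897} + 18915 = \frac{46779579896}{1442897}$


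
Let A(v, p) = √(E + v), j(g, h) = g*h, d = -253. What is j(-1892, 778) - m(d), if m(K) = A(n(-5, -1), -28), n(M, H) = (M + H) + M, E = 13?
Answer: -1471976 - √2 ≈ -1.4720e+6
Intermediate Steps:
n(M, H) = H + 2*M (n(M, H) = (H + M) + M = H + 2*M)
A(v, p) = √(13 + v)
m(K) = √2 (m(K) = √(13 + (-1 + 2*(-5))) = √(13 + (-1 - 10)) = √(13 - 11) = √2)
j(-1892, 778) - m(d) = -1892*778 - √2 = -1471976 - √2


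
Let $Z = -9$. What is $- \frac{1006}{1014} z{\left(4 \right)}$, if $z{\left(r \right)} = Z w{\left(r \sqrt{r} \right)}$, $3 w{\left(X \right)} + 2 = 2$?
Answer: $0$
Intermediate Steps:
$w{\left(X \right)} = 0$ ($w{\left(X \right)} = - \frac{2}{3} + \frac{1}{3} \cdot 2 = - \frac{2}{3} + \frac{2}{3} = 0$)
$z{\left(r \right)} = 0$ ($z{\left(r \right)} = \left(-9\right) 0 = 0$)
$- \frac{1006}{1014} z{\left(4 \right)} = - \frac{1006}{1014} \cdot 0 = \left(-1006\right) \frac{1}{1014} \cdot 0 = \left(- \frac{503}{507}\right) 0 = 0$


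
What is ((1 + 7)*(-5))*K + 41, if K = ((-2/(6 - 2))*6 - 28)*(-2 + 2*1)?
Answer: 41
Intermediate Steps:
K = 0 (K = ((-2/4)*6 - 28)*(-2 + 2) = (((¼)*(-2))*6 - 28)*0 = (-½*6 - 28)*0 = (-3 - 28)*0 = -31*0 = 0)
((1 + 7)*(-5))*K + 41 = ((1 + 7)*(-5))*0 + 41 = (8*(-5))*0 + 41 = -40*0 + 41 = 0 + 41 = 41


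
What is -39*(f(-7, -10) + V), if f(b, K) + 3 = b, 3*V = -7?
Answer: 481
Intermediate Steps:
V = -7/3 (V = (⅓)*(-7) = -7/3 ≈ -2.3333)
f(b, K) = -3 + b
-39*(f(-7, -10) + V) = -39*((-3 - 7) - 7/3) = -39*(-10 - 7/3) = -39*(-37/3) = 481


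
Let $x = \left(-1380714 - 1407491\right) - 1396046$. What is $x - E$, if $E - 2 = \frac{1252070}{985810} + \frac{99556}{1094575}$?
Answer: $- \frac{451499029795995036}{107904298075} \approx -4.1843 \cdot 10^{6}$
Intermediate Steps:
$E = \frac{362671378211}{107904298075}$ ($E = 2 + \left(\frac{1252070}{985810} + \frac{99556}{1094575}\right) = 2 + \left(1252070 \cdot \frac{1}{985810} + 99556 \cdot \frac{1}{1094575}\right) = 2 + \left(\frac{125207}{98581} + \frac{99556}{1094575}\right) = 2 + \frac{146862782061}{107904298075} = \frac{362671378211}{107904298075} \approx 3.361$)
$x = -4184251$ ($x = -2788205 - 1396046 = -4184251$)
$x - E = -4184251 - \frac{362671378211}{107904298075} = - \frac{451499029795995036}{107904298075}$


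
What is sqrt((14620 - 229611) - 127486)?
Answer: 3*I*sqrt(38053) ≈ 585.21*I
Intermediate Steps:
sqrt((14620 - 229611) - 127486) = sqrt(-214991 - 127486) = sqrt(-342477) = 3*I*sqrt(38053)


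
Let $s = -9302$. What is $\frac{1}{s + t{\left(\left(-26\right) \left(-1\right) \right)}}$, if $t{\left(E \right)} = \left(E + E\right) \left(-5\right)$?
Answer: $- \frac{1}{9562} \approx -0.00010458$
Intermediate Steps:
$t{\left(E \right)} = - 10 E$ ($t{\left(E \right)} = 2 E \left(-5\right) = - 10 E$)
$\frac{1}{s + t{\left(\left(-26\right) \left(-1\right) \right)}} = \frac{1}{-9302 - 10 \left(\left(-26\right) \left(-1\right)\right)} = \frac{1}{-9302 - 260} = \frac{1}{-9562} = - \frac{1}{9562}$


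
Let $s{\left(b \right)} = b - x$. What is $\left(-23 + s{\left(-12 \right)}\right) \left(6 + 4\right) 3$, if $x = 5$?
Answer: $-1200$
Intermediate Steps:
$s{\left(b \right)} = -5 + b$ ($s{\left(b \right)} = b - 5 = -5 + b$)
$\left(-23 + s{\left(-12 \right)}\right) \left(6 + 4\right) 3 = \left(-23 - 17\right) \left(6 + 4\right) 3 = \left(-23 - 17\right) 10 \cdot 3 = \left(-40\right) 30 = -1200$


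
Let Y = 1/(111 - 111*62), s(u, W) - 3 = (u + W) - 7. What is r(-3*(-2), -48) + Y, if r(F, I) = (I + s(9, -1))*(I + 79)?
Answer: -9235645/6771 ≈ -1364.0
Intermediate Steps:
s(u, W) = -4 + W + u (s(u, W) = 3 + ((u + W) - 7) = 3 + ((W + u) - 7) = 3 + (-7 + W + u) = -4 + W + u)
r(F, I) = (4 + I)*(79 + I) (r(F, I) = (I + (-4 - 1 + 9))*(I + 79) = (I + 4)*(79 + I) = (4 + I)*(79 + I))
Y = -1/6771 (Y = 1/(111 - 6882) = 1/(-6771) = -1/6771 ≈ -0.00014769)
r(-3*(-2), -48) + Y = (316 + (-48)**2 + 83*(-48)) - 1/6771 = (316 + 2304 - 3984) - 1/6771 = -1364 - 1/6771 = -9235645/6771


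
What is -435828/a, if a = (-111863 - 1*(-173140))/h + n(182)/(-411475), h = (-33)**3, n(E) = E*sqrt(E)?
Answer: 162495504545859282864082500/635735669179784342233 - 42151555850532543815400*sqrt(182)/635735669179784342233 ≈ 2.5471e+5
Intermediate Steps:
n(E) = E**(3/2)
h = -35937
a = -61277/35937 - 182*sqrt(182)/411475 (a = (-111863 - 1*(-173140))/(-35937) + 182**(3/2)/(-411475) = (-111863 + 173140)*(-1/35937) + (182*sqrt(182))*(-1/411475) = 61277*(-1/35937) - 182*sqrt(182)/411475 = -61277/35937 - 182*sqrt(182)/411475 ≈ -1.7111)
-435828/a = -435828/(-61277/35937 - 182*sqrt(182)/411475)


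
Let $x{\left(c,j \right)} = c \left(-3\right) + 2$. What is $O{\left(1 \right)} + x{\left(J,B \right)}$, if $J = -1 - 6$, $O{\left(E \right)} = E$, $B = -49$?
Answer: $24$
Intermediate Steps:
$J = -7$ ($J = -1 - 6 = -7$)
$x{\left(c,j \right)} = 2 - 3 c$ ($x{\left(c,j \right)} = - 3 c + 2 = 2 - 3 c$)
$O{\left(1 \right)} + x{\left(J,B \right)} = 1 + \left(2 - -21\right) = 1 + \left(2 + 21\right) = 1 + 23 = 24$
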